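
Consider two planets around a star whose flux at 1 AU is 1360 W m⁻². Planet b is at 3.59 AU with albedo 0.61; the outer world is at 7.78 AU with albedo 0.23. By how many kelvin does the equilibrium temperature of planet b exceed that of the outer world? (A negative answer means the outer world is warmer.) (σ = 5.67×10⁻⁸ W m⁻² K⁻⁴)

ΔT ≈ 22.6 K

T_eq = [S₀(1−A)/(4σd²)]^(1/4), so T ∝ (1−A)^(1/4) / √d.
T₁ = [1360×0.39/(4×5.67×10⁻⁸×3.59²)]^(1/4) = 116.06 K.
T₂ = [1360×0.77/(4×5.67×10⁻⁸×7.78²)]^(1/4) = 93.46 K.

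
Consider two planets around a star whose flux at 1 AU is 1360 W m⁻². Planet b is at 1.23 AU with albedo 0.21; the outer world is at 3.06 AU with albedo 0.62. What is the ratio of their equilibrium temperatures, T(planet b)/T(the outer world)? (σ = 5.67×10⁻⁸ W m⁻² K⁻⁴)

T_eq = [S₀(1−A)/(4σd²)]^(1/4), so T ∝ (1−A)^(1/4) / √d.
T₁ = [1360×0.79/(4×5.67×10⁻⁸×1.23²)]^(1/4) = 236.55 K.
T₂ = [1360×0.38/(4×5.67×10⁻⁸×3.06²)]^(1/4) = 124.90 K.

T₁/T₂ ≈ 1.894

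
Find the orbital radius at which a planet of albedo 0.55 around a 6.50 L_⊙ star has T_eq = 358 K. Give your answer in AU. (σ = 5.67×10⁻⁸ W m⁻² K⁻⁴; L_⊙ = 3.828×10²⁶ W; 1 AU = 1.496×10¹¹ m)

L = 6.50 × 3.828×10²⁶ = 2.49×10²⁷ W.
From T_eq⁴ = L(1−A)/(16πσd²): d = √[L(1−A)/(16πσT_eq⁴)].
d = √[2.49×10²⁷ × 0.45 / (16π × 5.67×10⁻⁸ × (358)⁴)] = 1.55×10¹¹ m = 1.03 AU.

d ≈ 1.03 AU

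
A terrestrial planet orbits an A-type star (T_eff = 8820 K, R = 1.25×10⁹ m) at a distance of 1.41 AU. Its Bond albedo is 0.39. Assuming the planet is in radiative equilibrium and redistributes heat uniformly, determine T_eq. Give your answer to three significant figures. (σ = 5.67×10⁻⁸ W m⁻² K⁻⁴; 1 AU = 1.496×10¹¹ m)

d = 1.41 AU = 2.11×10¹¹ m.
L = 4πR_⋆²σT_⋆⁴ = 4π(1.25×10⁹)² × 5.67×10⁻⁸ × (8820)⁴ = 6.74×10²⁷ W.
S = L/(4πd²) = 1.20×10⁴ W m⁻².
Energy balance: absorbed = emitted ⇒ πR²·S(1−A) = 4πR²·σT_eq⁴, so T_eq⁴ = S(1−A)/(4σ).
T_eq = [1.20×10⁴ × 0.61 / (4 × 5.67×10⁻⁸)]^(1/4) = (3.24×10¹⁰)^(1/4) = 424 K.

T_eq ≈ 424 K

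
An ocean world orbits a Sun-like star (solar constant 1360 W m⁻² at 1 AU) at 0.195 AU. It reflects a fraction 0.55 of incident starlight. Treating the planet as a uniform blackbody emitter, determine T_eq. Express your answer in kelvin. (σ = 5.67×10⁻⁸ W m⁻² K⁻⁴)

T_eq ≈ 516 K

Flux at 0.195 AU: S = 1360/0.195² = 3.58×10⁴ W m⁻².
Energy balance: absorbed = emitted ⇒ πR²·S(1−A) = 4πR²·σT_eq⁴, so T_eq⁴ = S(1−A)/(4σ).
T_eq = [3.58×10⁴ × 0.45 / (4 × 5.67×10⁻⁸)]^(1/4) = (7.10×10¹⁰)^(1/4) = 516 K.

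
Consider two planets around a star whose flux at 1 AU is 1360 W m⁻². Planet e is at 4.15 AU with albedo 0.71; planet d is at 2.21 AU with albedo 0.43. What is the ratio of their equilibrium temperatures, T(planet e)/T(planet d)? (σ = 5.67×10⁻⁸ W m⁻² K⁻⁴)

T₁/T₂ ≈ 0.616

T_eq = [S₀(1−A)/(4σd²)]^(1/4), so T ∝ (1−A)^(1/4) / √d.
T₁ = [1360×0.29/(4×5.67×10⁻⁸×4.15²)]^(1/4) = 100.24 K.
T₂ = [1360×0.57/(4×5.67×10⁻⁸×2.21²)]^(1/4) = 162.65 K.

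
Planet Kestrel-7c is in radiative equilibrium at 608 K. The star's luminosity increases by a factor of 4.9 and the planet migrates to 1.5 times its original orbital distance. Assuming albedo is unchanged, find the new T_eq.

T_eq ≈ 739 K

T_eq ∝ L^(1/4) · d^(−1/2).
T′ = 608 × 4.9^(1/4) / 1.5^(1/2) = 739 K.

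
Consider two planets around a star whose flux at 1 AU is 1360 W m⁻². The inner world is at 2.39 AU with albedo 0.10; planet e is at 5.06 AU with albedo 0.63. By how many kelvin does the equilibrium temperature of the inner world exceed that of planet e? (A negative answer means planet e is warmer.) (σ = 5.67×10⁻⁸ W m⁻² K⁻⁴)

ΔT ≈ 78.8 K

T_eq = [S₀(1−A)/(4σd²)]^(1/4), so T ∝ (1−A)^(1/4) / √d.
T₁ = [1360×0.90/(4×5.67×10⁻⁸×2.39²)]^(1/4) = 175.32 K.
T₂ = [1360×0.37/(4×5.67×10⁻⁸×5.06²)]^(1/4) = 96.48 K.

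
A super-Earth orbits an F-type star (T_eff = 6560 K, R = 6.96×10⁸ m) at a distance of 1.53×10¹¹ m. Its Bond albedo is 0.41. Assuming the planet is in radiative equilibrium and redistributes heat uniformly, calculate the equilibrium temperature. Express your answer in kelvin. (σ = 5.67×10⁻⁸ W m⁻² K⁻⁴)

T_eq ≈ 274 K

L = 4πR_⋆²σT_⋆⁴ = 4π(6.96×10⁸)² × 5.67×10⁻⁸ × (6560)⁴ = 6.39×10²⁶ W.
S = L/(4πd²) = 2170 W m⁻².
Energy balance: absorbed = emitted ⇒ πR²·S(1−A) = 4πR²·σT_eq⁴, so T_eq⁴ = S(1−A)/(4σ).
T_eq = [2170 × 0.59 / (4 × 5.67×10⁻⁸)]^(1/4) = (5.65×10⁹)^(1/4) = 274 K.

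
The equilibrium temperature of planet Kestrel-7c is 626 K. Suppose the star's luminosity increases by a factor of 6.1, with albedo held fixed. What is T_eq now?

T_eq ≈ 984 K

T_eq ∝ L^(1/4) · d^(−1/2).
T′ = 626 × 6.1^(1/4) = 984 K.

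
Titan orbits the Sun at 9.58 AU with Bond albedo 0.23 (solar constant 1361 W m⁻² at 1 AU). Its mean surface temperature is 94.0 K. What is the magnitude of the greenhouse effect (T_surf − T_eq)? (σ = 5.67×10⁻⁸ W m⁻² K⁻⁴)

ΔT ≈ 9.8 K

S = 1361/9.58² = 14.83 W m⁻².
T_eq = [S(1−A)/(4σ)]^(1/4) = [14.83×0.77/(4×5.67×10⁻⁸)]^(1/4) = 84.2 K.
ΔT = T_surf − T_eq = 94 − 84.2.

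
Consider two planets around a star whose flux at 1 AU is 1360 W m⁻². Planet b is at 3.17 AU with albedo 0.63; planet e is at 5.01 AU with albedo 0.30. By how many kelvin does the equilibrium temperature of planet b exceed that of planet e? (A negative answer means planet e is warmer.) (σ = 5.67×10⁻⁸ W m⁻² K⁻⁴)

ΔT ≈ 8.2 K

T_eq = [S₀(1−A)/(4σd²)]^(1/4), so T ∝ (1−A)^(1/4) / √d.
T₁ = [1360×0.37/(4×5.67×10⁻⁸×3.17²)]^(1/4) = 121.90 K.
T₂ = [1360×0.70/(4×5.67×10⁻⁸×5.01²)]^(1/4) = 113.72 K.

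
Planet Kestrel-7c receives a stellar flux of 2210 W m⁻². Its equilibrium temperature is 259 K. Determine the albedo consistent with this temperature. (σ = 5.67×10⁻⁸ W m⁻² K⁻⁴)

From T_eq⁴ = S(1−A)/(4σ): 1−A = 4σT_eq⁴/S.
1−A = 4 × 5.67×10⁻⁸ × (259)⁴ / 2210 = 0.462.

A ≈ 0.54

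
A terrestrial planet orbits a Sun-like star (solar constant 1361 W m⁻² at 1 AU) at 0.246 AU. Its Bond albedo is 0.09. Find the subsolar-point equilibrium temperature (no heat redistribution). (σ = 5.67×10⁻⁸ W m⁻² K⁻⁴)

T_ss ≈ 775 K

Flux at 0.246 AU: S = 1361/0.246² = 2.25×10⁴ W m⁻².
At the subsolar point the surface absorbs S(1−A) and emits σT⁴ per unit area — no factor of 4, since only the local patch is in balance.
T = [2.25×10⁴ × 0.91 / 5.67×10⁻⁸]^(1/4) = (3.61×10¹¹)^(1/4) = 775 K.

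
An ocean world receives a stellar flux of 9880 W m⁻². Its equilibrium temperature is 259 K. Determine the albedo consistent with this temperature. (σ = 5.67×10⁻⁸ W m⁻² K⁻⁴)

A ≈ 0.90

From T_eq⁴ = S(1−A)/(4σ): 1−A = 4σT_eq⁴/S.
1−A = 4 × 5.67×10⁻⁸ × (259)⁴ / 9880 = 0.103.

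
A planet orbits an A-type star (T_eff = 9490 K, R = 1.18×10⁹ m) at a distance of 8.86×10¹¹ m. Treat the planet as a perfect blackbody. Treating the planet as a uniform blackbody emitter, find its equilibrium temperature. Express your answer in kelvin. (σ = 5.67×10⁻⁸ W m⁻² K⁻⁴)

T_eq ≈ 245 K

L = 4πR_⋆²σT_⋆⁴ = 4π(1.18×10⁹)² × 5.67×10⁻⁸ × (9490)⁴ = 8.05×10²⁷ W.
S = L/(4πd²) = 816 W m⁻².
Energy balance: absorbed = emitted ⇒ πR²·S(1−A) = 4πR²·σT_eq⁴, so T_eq⁴ = S(1−A)/(4σ).
T_eq = [816 × 1.00 / (4 × 5.67×10⁻⁸)]^(1/4) = (3.60×10⁹)^(1/4) = 245 K.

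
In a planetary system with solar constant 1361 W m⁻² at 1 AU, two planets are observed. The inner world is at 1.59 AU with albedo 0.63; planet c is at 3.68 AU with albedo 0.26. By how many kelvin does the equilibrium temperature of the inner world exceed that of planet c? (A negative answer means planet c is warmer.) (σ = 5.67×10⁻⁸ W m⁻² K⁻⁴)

T_eq = [S₀(1−A)/(4σd²)]^(1/4), so T ∝ (1−A)^(1/4) / √d.
T₁ = [1361×0.37/(4×5.67×10⁻⁸×1.59²)]^(1/4) = 172.15 K.
T₂ = [1361×0.74/(4×5.67×10⁻⁸×3.68²)]^(1/4) = 134.57 K.

ΔT ≈ 37.6 K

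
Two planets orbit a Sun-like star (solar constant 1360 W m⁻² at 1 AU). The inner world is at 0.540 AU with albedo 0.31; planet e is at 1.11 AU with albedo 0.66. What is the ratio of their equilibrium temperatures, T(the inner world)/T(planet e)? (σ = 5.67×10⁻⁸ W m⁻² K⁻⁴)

T_eq = [S₀(1−A)/(4σd²)]^(1/4), so T ∝ (1−A)^(1/4) / √d.
T₁ = [1360×0.69/(4×5.67×10⁻⁸×0.540²)]^(1/4) = 345.14 K.
T₂ = [1360×0.34/(4×5.67×10⁻⁸×1.11²)]^(1/4) = 201.69 K.

T₁/T₂ ≈ 1.711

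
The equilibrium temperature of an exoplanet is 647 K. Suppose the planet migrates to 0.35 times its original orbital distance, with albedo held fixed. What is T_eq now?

T_eq ≈ 1090 K

T_eq ∝ L^(1/4) · d^(−1/2).
T′ = 647 / 0.35^(1/2) = 1090 K.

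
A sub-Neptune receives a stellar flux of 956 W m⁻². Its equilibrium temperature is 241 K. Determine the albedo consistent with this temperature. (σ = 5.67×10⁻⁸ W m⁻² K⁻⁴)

From T_eq⁴ = S(1−A)/(4σ): 1−A = 4σT_eq⁴/S.
1−A = 4 × 5.67×10⁻⁸ × (241)⁴ / 956 = 0.800.

A ≈ 0.20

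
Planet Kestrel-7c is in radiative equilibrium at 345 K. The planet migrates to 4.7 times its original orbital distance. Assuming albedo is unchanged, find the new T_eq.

T_eq ∝ L^(1/4) · d^(−1/2).
T′ = 345 / 4.7^(1/2) = 159 K.

T_eq ≈ 159 K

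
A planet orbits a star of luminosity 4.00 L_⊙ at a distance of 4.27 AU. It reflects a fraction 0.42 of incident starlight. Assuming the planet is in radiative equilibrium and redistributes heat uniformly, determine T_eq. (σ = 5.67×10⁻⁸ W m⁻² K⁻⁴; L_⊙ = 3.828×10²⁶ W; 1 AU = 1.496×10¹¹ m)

d = 4.27 AU = 6.39×10¹¹ m.
L = 4.00 × 3.828×10²⁶ = 1.53×10²⁷ W.
Flux: S = L/(4πd²) = 1.53×10²⁷/(4π×(6.39×10¹¹)²) = 299 W m⁻².
Energy balance: absorbed = emitted ⇒ πR²·S(1−A) = 4πR²·σT_eq⁴, so T_eq⁴ = S(1−A)/(4σ).
T_eq = [299 × 0.58 / (4 × 5.67×10⁻⁸)]^(1/4) = (7.64×10⁸)^(1/4) = 166 K.

T_eq ≈ 166 K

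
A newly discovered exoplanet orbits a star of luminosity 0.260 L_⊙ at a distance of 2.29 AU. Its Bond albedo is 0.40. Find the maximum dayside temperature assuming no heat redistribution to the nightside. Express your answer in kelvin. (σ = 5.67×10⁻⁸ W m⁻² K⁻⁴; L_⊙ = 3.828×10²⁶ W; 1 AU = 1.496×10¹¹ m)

T_ss ≈ 163 K

d = 2.29 AU = 3.43×10¹¹ m.
L = 0.260 × 3.828×10²⁶ = 9.95×10²⁵ W.
Flux: S = L/(4πd²) = 9.95×10²⁵/(4π×(3.43×10¹¹)²) = 67.5 W m⁻².
With no redistribution each surface element balances locally: S(1−A) = σT⁴.
T = [67.5 × 0.60 / 5.67×10⁻⁸]^(1/4) = (7.14×10⁸)^(1/4) = 163 K.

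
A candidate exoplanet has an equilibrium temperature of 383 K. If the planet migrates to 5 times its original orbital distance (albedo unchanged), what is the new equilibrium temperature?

T_eq ≈ 171 K

T_eq ∝ L^(1/4) · d^(−1/2).
T′ = 383 / 5^(1/2) = 171 K.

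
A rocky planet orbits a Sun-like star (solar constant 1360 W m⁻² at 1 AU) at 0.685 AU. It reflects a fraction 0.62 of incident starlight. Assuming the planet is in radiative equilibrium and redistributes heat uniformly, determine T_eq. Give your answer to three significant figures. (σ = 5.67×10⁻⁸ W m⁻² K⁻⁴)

T_eq ≈ 264 K

Flux at 0.685 AU: S = 1360/0.685² = 2900 W m⁻².
Energy balance: absorbed = emitted ⇒ πR²·S(1−A) = 4πR²·σT_eq⁴, so T_eq⁴ = S(1−A)/(4σ).
T_eq = [2900 × 0.38 / (4 × 5.67×10⁻⁸)]^(1/4) = (4.86×10⁹)^(1/4) = 264 K.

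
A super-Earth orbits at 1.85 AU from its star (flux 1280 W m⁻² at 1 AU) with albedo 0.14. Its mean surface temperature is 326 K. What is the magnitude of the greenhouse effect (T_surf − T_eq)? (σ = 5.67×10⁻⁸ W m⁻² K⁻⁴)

S = 1280/1.85² = 374.0 W m⁻².
T_eq = [S(1−A)/(4σ)]^(1/4) = [374.0×0.86/(4×5.67×10⁻⁸)]^(1/4) = 194.1 K.
ΔT = T_surf − T_eq = 326 − 194.1.

ΔT ≈ 131.9 K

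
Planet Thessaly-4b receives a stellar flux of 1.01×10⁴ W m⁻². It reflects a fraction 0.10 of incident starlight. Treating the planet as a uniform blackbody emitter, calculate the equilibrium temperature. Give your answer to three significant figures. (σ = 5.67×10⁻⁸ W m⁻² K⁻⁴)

Energy balance: absorbed = emitted ⇒ πR²·S(1−A) = 4πR²·σT_eq⁴, so T_eq⁴ = S(1−A)/(4σ).
T_eq = [1.01×10⁴ × 0.90 / (4 × 5.67×10⁻⁸)]^(1/4) = (4.01×10¹⁰)^(1/4) = 447 K.

T_eq ≈ 447 K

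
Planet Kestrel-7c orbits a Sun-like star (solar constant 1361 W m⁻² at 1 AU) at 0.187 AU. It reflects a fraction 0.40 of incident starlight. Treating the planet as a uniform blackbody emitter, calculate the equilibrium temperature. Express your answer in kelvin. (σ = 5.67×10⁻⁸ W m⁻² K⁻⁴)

T_eq ≈ 566 K

Flux at 0.187 AU: S = 1361/0.187² = 3.89×10⁴ W m⁻².
Energy balance: absorbed = emitted ⇒ πR²·S(1−A) = 4πR²·σT_eq⁴, so T_eq⁴ = S(1−A)/(4σ).
T_eq = [3.89×10⁴ × 0.60 / (4 × 5.67×10⁻⁸)]^(1/4) = (1.03×10¹¹)^(1/4) = 566 K.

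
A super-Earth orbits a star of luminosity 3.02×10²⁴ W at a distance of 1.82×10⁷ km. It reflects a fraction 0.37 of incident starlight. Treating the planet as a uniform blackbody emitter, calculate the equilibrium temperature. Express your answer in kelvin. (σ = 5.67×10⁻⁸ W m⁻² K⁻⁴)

d = 1.82×10⁷ km = 1.82×10¹⁰ m.
Flux: S = L/(4πd²) = 3.02×10²⁴/(4π×(1.82×10¹⁰)²) = 726 W m⁻².
Energy balance: absorbed = emitted ⇒ πR²·S(1−A) = 4πR²·σT_eq⁴, so T_eq⁴ = S(1−A)/(4σ).
T_eq = [726 × 0.63 / (4 × 5.67×10⁻⁸)]^(1/4) = (2.02×10⁹)^(1/4) = 212 K.

T_eq ≈ 212 K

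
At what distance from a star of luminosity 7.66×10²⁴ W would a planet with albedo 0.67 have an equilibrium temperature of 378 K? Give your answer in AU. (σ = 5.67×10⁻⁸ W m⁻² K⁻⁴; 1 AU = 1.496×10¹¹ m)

From T_eq⁴ = L(1−A)/(16πσd²): d = √[L(1−A)/(16πσT_eq⁴)].
d = √[7.66×10²⁴ × 0.33 / (16π × 5.67×10⁻⁸ × (378)⁴)] = 6.59×10⁹ m = 0.0441 AU.

d ≈ 0.0441 AU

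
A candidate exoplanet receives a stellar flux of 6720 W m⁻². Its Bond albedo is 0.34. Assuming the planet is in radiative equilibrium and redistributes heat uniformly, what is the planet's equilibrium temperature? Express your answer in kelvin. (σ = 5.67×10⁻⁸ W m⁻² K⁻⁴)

Energy balance: absorbed = emitted ⇒ πR²·S(1−A) = 4πR²·σT_eq⁴, so T_eq⁴ = S(1−A)/(4σ).
T_eq = [6720 × 0.66 / (4 × 5.67×10⁻⁸)]^(1/4) = (1.96×10¹⁰)^(1/4) = 374 K.

T_eq ≈ 374 K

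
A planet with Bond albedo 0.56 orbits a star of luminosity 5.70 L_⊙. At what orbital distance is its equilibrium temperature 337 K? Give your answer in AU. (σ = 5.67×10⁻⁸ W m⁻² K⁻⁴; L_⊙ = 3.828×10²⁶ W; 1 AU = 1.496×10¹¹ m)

L = 5.70 × 3.828×10²⁶ = 2.18×10²⁷ W.
From T_eq⁴ = L(1−A)/(16πσd²): d = √[L(1−A)/(16πσT_eq⁴)].
d = √[2.18×10²⁷ × 0.44 / (16π × 5.67×10⁻⁸ × (337)⁴)] = 1.62×10¹¹ m = 1.08 AU.

d ≈ 1.08 AU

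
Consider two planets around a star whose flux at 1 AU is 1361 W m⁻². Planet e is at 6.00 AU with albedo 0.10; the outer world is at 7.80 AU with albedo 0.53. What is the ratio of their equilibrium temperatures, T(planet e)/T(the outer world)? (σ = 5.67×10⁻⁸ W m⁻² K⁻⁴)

T_eq = [S₀(1−A)/(4σd²)]^(1/4), so T ∝ (1−A)^(1/4) / √d.
T₁ = [1361×0.90/(4×5.67×10⁻⁸×6.00²)]^(1/4) = 110.67 K.
T₂ = [1361×0.47/(4×5.67×10⁻⁸×7.80²)]^(1/4) = 82.51 K.

T₁/T₂ ≈ 1.341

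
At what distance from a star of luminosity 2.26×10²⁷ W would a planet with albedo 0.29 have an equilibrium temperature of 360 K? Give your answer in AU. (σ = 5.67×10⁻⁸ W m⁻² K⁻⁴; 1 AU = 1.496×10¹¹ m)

d ≈ 1.22 AU

From T_eq⁴ = L(1−A)/(16πσd²): d = √[L(1−A)/(16πσT_eq⁴)].
d = √[2.26×10²⁷ × 0.71 / (16π × 5.67×10⁻⁸ × (360)⁴)] = 1.83×10¹¹ m = 1.22 AU.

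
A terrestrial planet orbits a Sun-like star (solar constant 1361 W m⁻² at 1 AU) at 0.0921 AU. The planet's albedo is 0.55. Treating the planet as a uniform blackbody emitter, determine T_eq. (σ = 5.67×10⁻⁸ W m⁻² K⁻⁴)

T_eq ≈ 751 K

Flux at 0.0921 AU: S = 1361/0.0921² = 1.60×10⁵ W m⁻².
Energy balance: absorbed = emitted ⇒ πR²·S(1−A) = 4πR²·σT_eq⁴, so T_eq⁴ = S(1−A)/(4σ).
T_eq = [1.60×10⁵ × 0.45 / (4 × 5.67×10⁻⁸)]^(1/4) = (3.18×10¹¹)^(1/4) = 751 K.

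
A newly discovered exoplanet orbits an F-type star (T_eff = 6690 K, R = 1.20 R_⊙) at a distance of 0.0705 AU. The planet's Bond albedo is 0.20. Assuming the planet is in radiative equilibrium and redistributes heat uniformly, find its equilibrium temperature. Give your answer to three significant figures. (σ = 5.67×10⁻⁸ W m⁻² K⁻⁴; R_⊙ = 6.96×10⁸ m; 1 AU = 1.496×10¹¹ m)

T_eq ≈ 1260 K

R_⋆ = 1.20 × 6.96×10⁸ = 8.35×10⁸ m.
d = 0.0705 AU = 1.05×10¹⁰ m.
L = 4πR_⋆²σT_⋆⁴ = 4π(8.35×10⁸)² × 5.67×10⁻⁸ × (6690)⁴ = 9.96×10²⁶ W.
S = L/(4πd²) = 7.12×10⁵ W m⁻².
Energy balance: absorbed = emitted ⇒ πR²·S(1−A) = 4πR²·σT_eq⁴, so T_eq⁴ = S(1−A)/(4σ).
T_eq = [7.12×10⁵ × 0.80 / (4 × 5.67×10⁻⁸)]^(1/4) = (2.51×10¹²)^(1/4) = 1260 K.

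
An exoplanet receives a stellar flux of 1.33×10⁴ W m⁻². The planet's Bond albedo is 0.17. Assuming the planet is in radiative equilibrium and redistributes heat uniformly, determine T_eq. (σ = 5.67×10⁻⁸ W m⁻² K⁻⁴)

T_eq ≈ 470 K

Energy balance: absorbed = emitted ⇒ πR²·S(1−A) = 4πR²·σT_eq⁴, so T_eq⁴ = S(1−A)/(4σ).
T_eq = [1.33×10⁴ × 0.83 / (4 × 5.67×10⁻⁸)]^(1/4) = (4.87×10¹⁰)^(1/4) = 470 K.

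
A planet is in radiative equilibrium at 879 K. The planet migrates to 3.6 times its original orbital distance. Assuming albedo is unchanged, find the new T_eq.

T_eq ≈ 463 K

T_eq ∝ L^(1/4) · d^(−1/2).
T′ = 879 / 3.6^(1/2) = 463 K.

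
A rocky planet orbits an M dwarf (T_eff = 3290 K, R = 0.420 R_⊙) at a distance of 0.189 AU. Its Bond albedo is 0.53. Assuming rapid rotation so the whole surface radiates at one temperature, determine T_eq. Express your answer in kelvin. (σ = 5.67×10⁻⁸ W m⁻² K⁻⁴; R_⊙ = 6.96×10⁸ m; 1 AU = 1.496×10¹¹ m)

R_⋆ = 0.420 × 6.96×10⁸ = 2.92×10⁸ m.
d = 0.189 AU = 2.83×10¹⁰ m.
L = 4πR_⋆²σT_⋆⁴ = 4π(2.92×10⁸)² × 5.67×10⁻⁸ × (3290)⁴ = 7.13×10²⁴ W.
S = L/(4πd²) = 710 W m⁻².
Energy balance: absorbed = emitted ⇒ πR²·S(1−A) = 4πR²·σT_eq⁴, so T_eq⁴ = S(1−A)/(4σ).
T_eq = [710 × 0.47 / (4 × 5.67×10⁻⁸)]^(1/4) = (1.47×10⁹)^(1/4) = 196 K.

T_eq ≈ 196 K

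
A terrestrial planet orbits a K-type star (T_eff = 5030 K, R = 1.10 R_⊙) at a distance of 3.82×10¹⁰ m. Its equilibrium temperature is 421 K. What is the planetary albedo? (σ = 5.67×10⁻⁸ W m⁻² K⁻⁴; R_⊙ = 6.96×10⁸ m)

A ≈ 0.51

R_⋆ = 1.10 × 6.96×10⁸ = 7.66×10⁸ m.
L = 4πR_⋆²σT_⋆⁴ = 4π(7.66×10⁸)² × 5.67×10⁻⁸ × (5030)⁴ = 2.67×10²⁶ W.
S = L/(4πd²) = 1.46×10⁴ W m⁻².
From T_eq⁴ = S(1−A)/(4σ): 1−A = 4σT_eq⁴/S.
1−A = 4 × 5.67×10⁻⁸ × (421)⁴ / 1.46×10⁴ = 0.489.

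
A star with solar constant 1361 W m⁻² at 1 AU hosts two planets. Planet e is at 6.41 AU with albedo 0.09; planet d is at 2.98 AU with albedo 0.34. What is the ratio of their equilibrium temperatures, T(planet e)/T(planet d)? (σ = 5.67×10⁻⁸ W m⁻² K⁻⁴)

T₁/T₂ ≈ 0.739

T_eq = [S₀(1−A)/(4σd²)]^(1/4), so T ∝ (1−A)^(1/4) / √d.
T₁ = [1361×0.91/(4×5.67×10⁻⁸×6.41²)]^(1/4) = 107.37 K.
T₂ = [1361×0.66/(4×5.67×10⁻⁸×2.98²)]^(1/4) = 145.32 K.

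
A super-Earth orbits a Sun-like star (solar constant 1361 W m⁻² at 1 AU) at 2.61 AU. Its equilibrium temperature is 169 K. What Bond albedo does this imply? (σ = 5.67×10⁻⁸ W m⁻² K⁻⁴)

Flux at 2.61 AU: S = 1361/2.61² = 200 W m⁻².
From T_eq⁴ = S(1−A)/(4σ): 1−A = 4σT_eq⁴/S.
1−A = 4 × 5.67×10⁻⁸ × (169)⁴ / 200 = 0.926.

A ≈ 0.07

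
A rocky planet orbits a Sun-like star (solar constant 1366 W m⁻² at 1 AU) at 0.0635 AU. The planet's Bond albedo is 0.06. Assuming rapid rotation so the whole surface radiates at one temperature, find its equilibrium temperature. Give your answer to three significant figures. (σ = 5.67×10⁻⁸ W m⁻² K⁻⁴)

T_eq ≈ 1090 K

Flux at 0.0635 AU: S = 1366/0.0635² = 3.39×10⁵ W m⁻².
Energy balance: absorbed = emitted ⇒ πR²·S(1−A) = 4πR²·σT_eq⁴, so T_eq⁴ = S(1−A)/(4σ).
T_eq = [3.39×10⁵ × 0.94 / (4 × 5.67×10⁻⁸)]^(1/4) = (1.40×10¹²)^(1/4) = 1090 K.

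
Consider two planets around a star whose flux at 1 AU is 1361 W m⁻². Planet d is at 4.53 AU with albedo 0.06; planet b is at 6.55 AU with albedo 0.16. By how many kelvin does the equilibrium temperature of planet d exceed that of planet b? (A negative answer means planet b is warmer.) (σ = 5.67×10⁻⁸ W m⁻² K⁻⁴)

ΔT ≈ 24.6 K

T_eq = [S₀(1−A)/(4σd²)]^(1/4), so T ∝ (1−A)^(1/4) / √d.
T₁ = [1361×0.94/(4×5.67×10⁻⁸×4.53²)]^(1/4) = 128.76 K.
T₂ = [1361×0.84/(4×5.67×10⁻⁸×6.55²)]^(1/4) = 104.11 K.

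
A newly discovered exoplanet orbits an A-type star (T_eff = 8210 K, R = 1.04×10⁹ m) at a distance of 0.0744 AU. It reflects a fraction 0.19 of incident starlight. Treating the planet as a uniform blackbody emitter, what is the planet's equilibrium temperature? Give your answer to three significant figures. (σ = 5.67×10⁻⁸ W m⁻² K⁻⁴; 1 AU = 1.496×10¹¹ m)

T_eq ≈ 1680 K

d = 0.0744 AU = 1.11×10¹⁰ m.
L = 4πR_⋆²σT_⋆⁴ = 4π(1.04×10⁹)² × 5.67×10⁻⁸ × (8210)⁴ = 3.50×10²⁷ W.
S = L/(4πd²) = 2.25×10⁶ W m⁻².
Energy balance: absorbed = emitted ⇒ πR²·S(1−A) = 4πR²·σT_eq⁴, so T_eq⁴ = S(1−A)/(4σ).
T_eq = [2.25×10⁶ × 0.81 / (4 × 5.67×10⁻⁸)]^(1/4) = (8.03×10¹²)^(1/4) = 1680 K.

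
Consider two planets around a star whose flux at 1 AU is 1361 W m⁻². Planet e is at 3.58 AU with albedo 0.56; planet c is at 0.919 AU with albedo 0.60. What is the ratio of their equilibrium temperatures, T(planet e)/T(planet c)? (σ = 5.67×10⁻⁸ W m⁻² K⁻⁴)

T_eq = [S₀(1−A)/(4σd²)]^(1/4), so T ∝ (1−A)^(1/4) / √d.
T₁ = [1361×0.44/(4×5.67×10⁻⁸×3.58²)]^(1/4) = 119.81 K.
T₂ = [1361×0.40/(4×5.67×10⁻⁸×0.919²)]^(1/4) = 230.89 K.

T₁/T₂ ≈ 0.519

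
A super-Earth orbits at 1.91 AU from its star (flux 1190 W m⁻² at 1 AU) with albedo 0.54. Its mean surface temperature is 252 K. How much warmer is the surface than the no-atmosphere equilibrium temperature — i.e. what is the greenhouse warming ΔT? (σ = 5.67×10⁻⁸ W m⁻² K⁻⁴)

ΔT ≈ 91.6 K

S = 1190/1.91² = 326.2 W m⁻².
T_eq = [S(1−A)/(4σ)]^(1/4) = [326.2×0.46/(4×5.67×10⁻⁸)]^(1/4) = 160.4 K.
ΔT = T_surf − T_eq = 252 − 160.4.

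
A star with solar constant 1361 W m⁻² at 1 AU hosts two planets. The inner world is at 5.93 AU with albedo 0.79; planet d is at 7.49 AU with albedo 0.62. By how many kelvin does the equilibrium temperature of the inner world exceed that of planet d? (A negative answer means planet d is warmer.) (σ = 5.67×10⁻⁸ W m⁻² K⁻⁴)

ΔT ≈ -2.5 K

T_eq = [S₀(1−A)/(4σd²)]^(1/4), so T ∝ (1−A)^(1/4) / √d.
T₁ = [1361×0.21/(4×5.67×10⁻⁸×5.93²)]^(1/4) = 77.37 K.
T₂ = [1361×0.38/(4×5.67×10⁻⁸×7.49²)]^(1/4) = 79.85 K.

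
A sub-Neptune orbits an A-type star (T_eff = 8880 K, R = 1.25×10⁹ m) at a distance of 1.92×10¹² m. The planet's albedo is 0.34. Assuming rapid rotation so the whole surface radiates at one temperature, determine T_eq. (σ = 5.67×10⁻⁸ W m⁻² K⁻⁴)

L = 4πR_⋆²σT_⋆⁴ = 4π(1.25×10⁹)² × 5.67×10⁻⁸ × (8880)⁴ = 6.92×10²⁷ W.
S = L/(4πd²) = 149 W m⁻².
Energy balance: absorbed = emitted ⇒ πR²·S(1−A) = 4πR²·σT_eq⁴, so T_eq⁴ = S(1−A)/(4σ).
T_eq = [149 × 0.66 / (4 × 5.67×10⁻⁸)]^(1/4) = (4.35×10⁸)^(1/4) = 144 K.

T_eq ≈ 144 K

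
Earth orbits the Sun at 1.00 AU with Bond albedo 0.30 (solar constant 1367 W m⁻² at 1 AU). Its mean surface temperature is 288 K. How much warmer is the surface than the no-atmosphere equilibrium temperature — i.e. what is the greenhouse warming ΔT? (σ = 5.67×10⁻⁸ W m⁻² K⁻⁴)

ΔT ≈ 33.1 K

S = 1367/1.00² = 1367 W m⁻².
T_eq = [S(1−A)/(4σ)]^(1/4) = [1367×0.70/(4×5.67×10⁻⁸)]^(1/4) = 254.9 K.
ΔT = T_surf − T_eq = 288 − 254.9.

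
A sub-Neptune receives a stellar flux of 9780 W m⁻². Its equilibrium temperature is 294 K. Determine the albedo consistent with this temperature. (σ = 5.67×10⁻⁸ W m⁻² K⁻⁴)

From T_eq⁴ = S(1−A)/(4σ): 1−A = 4σT_eq⁴/S.
1−A = 4 × 5.67×10⁻⁸ × (294)⁴ / 9780 = 0.173.

A ≈ 0.83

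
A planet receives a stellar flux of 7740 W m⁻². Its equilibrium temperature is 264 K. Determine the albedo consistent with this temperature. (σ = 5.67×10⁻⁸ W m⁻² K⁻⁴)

From T_eq⁴ = S(1−A)/(4σ): 1−A = 4σT_eq⁴/S.
1−A = 4 × 5.67×10⁻⁸ × (264)⁴ / 7740 = 0.142.

A ≈ 0.86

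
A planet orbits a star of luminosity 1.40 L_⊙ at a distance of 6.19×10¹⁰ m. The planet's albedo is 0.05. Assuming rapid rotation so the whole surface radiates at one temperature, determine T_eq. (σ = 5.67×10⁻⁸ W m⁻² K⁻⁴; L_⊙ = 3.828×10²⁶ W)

L = 1.40 × 3.828×10²⁶ = 5.36×10²⁶ W.
Flux: S = L/(4πd²) = 5.36×10²⁶/(4π×(6.19×10¹⁰)²) = 1.11×10⁴ W m⁻².
Energy balance: absorbed = emitted ⇒ πR²·S(1−A) = 4πR²·σT_eq⁴, so T_eq⁴ = S(1−A)/(4σ).
T_eq = [1.11×10⁴ × 0.95 / (4 × 5.67×10⁻⁸)]^(1/4) = (4.66×10¹⁰)^(1/4) = 465 K.

T_eq ≈ 465 K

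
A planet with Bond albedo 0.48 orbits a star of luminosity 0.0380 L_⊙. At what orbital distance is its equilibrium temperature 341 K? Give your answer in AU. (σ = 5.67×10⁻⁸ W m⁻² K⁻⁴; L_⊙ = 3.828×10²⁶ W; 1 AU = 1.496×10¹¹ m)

d ≈ 0.0937 AU

L = 0.0380 × 3.828×10²⁶ = 1.45×10²⁵ W.
From T_eq⁴ = L(1−A)/(16πσd²): d = √[L(1−A)/(16πσT_eq⁴)].
d = √[1.45×10²⁵ × 0.52 / (16π × 5.67×10⁻⁸ × (341)⁴)] = 1.40×10¹⁰ m = 0.0937 AU.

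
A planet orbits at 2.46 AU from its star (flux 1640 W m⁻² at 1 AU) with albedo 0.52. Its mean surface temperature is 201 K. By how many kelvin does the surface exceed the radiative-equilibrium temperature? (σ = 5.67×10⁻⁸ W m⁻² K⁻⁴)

ΔT ≈ 46.2 K

S = 1640/2.46² = 271.0 W m⁻².
T_eq = [S(1−A)/(4σ)]^(1/4) = [271.0×0.48/(4×5.67×10⁻⁸)]^(1/4) = 154.8 K.
ΔT = T_surf − T_eq = 201 − 154.8.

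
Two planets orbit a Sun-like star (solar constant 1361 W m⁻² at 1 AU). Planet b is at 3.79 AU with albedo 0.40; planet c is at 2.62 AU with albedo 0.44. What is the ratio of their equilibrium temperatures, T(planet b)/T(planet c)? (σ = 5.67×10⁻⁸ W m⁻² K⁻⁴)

T₁/T₂ ≈ 0.846

T_eq = [S₀(1−A)/(4σd²)]^(1/4), so T ∝ (1−A)^(1/4) / √d.
T₁ = [1361×0.60/(4×5.67×10⁻⁸×3.79²)]^(1/4) = 125.83 K.
T₂ = [1361×0.56/(4×5.67×10⁻⁸×2.62²)]^(1/4) = 148.75 K.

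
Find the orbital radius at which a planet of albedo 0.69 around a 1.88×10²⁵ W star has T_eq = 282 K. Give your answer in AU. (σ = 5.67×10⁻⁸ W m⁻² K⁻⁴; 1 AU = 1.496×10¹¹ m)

From T_eq⁴ = L(1−A)/(16πσd²): d = √[L(1−A)/(16πσT_eq⁴)].
d = √[1.88×10²⁵ × 0.31 / (16π × 5.67×10⁻⁸ × (282)⁴)] = 1.80×10¹⁰ m = 0.120 AU.

d ≈ 0.120 AU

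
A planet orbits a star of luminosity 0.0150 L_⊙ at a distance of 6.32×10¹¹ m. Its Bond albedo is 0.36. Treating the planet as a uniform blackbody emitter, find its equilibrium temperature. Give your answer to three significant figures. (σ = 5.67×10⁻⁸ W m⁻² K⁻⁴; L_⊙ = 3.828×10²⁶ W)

T_eq ≈ 42.4 K

L = 0.0150 × 3.828×10²⁶ = 5.74×10²⁴ W.
Flux: S = L/(4πd²) = 5.74×10²⁴/(4π×(6.32×10¹¹)²) = 1.14 W m⁻².
Energy balance: absorbed = emitted ⇒ πR²·S(1−A) = 4πR²·σT_eq⁴, so T_eq⁴ = S(1−A)/(4σ).
T_eq = [1.14 × 0.64 / (4 × 5.67×10⁻⁸)]^(1/4) = (3.23×10⁶)^(1/4) = 42.4 K.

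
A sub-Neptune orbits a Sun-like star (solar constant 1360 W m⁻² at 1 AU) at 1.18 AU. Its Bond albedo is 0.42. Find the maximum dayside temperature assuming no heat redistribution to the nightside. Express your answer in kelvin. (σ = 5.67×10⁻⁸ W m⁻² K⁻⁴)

Flux at 1.18 AU: S = 1360/1.18² = 977 W m⁻².
With no redistribution each surface element balances locally: S(1−A) = σT⁴.
T = [977 × 0.58 / 5.67×10⁻⁸]^(1/4) = (9.99×10⁹)^(1/4) = 316 K.

T_ss ≈ 316 K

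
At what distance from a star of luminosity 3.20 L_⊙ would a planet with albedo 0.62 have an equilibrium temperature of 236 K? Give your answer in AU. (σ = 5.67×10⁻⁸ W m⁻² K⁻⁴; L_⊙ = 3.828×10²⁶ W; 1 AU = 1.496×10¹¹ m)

L = 3.20 × 3.828×10²⁶ = 1.22×10²⁷ W.
From T_eq⁴ = L(1−A)/(16πσd²): d = √[L(1−A)/(16πσT_eq⁴)].
d = √[1.22×10²⁷ × 0.38 / (16π × 5.67×10⁻⁸ × (236)⁴)] = 2.29×10¹¹ m = 1.53 AU.

d ≈ 1.53 AU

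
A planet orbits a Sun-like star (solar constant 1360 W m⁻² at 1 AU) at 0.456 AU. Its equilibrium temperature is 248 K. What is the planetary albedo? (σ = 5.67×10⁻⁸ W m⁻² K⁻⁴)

Flux at 0.456 AU: S = 1360/0.456² = 6540 W m⁻².
From T_eq⁴ = S(1−A)/(4σ): 1−A = 4σT_eq⁴/S.
1−A = 4 × 5.67×10⁻⁸ × (248)⁴ / 6540 = 0.131.

A ≈ 0.87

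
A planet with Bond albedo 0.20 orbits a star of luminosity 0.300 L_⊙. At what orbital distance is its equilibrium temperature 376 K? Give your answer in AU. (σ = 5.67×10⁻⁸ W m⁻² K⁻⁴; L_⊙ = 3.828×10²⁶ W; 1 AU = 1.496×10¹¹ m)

d ≈ 0.268 AU

L = 0.300 × 3.828×10²⁶ = 1.15×10²⁶ W.
From T_eq⁴ = L(1−A)/(16πσd²): d = √[L(1−A)/(16πσT_eq⁴)].
d = √[1.15×10²⁶ × 0.80 / (16π × 5.67×10⁻⁸ × (376)⁴)] = 4.02×10¹⁰ m = 0.268 AU.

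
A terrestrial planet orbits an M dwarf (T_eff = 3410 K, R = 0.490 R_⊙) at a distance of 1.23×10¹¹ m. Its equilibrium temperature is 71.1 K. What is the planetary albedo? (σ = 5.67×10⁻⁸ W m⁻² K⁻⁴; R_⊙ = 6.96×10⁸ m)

R_⋆ = 0.490 × 6.96×10⁸ = 3.41×10⁸ m.
L = 4πR_⋆²σT_⋆⁴ = 4π(3.41×10⁸)² × 5.67×10⁻⁸ × (3410)⁴ = 1.12×10²⁵ W.
S = L/(4πd²) = 58.9 W m⁻².
From T_eq⁴ = S(1−A)/(4σ): 1−A = 4σT_eq⁴/S.
1−A = 4 × 5.67×10⁻⁸ × (71.1)⁴ / 58.9 = 0.098.

A ≈ 0.90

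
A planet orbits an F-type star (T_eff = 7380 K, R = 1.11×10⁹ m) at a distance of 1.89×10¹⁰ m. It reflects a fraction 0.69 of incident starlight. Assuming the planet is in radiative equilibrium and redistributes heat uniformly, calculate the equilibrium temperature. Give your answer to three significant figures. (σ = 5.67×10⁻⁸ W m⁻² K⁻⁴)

T_eq ≈ 944 K

L = 4πR_⋆²σT_⋆⁴ = 4π(1.11×10⁹)² × 5.67×10⁻⁸ × (7380)⁴ = 2.60×10²⁷ W.
S = L/(4πd²) = 5.80×10⁵ W m⁻².
Energy balance: absorbed = emitted ⇒ πR²·S(1−A) = 4πR²·σT_eq⁴, so T_eq⁴ = S(1−A)/(4σ).
T_eq = [5.80×10⁵ × 0.31 / (4 × 5.67×10⁻⁸)]^(1/4) = (7.93×10¹¹)^(1/4) = 944 K.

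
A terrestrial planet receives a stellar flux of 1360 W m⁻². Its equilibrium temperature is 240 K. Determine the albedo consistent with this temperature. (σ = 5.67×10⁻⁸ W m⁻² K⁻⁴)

A ≈ 0.45

From T_eq⁴ = S(1−A)/(4σ): 1−A = 4σT_eq⁴/S.
1−A = 4 × 5.67×10⁻⁸ × (240)⁴ / 1360 = 0.553.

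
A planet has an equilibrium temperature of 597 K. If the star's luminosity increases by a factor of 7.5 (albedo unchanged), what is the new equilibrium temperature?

T_eq ∝ L^(1/4) · d^(−1/2).
T′ = 597 × 7.5^(1/4) = 988 K.

T_eq ≈ 988 K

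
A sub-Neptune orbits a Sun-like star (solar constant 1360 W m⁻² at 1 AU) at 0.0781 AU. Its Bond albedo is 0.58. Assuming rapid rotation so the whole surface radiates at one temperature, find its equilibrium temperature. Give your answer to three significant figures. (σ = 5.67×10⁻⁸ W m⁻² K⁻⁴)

Flux at 0.0781 AU: S = 1360/0.0781² = 2.23×10⁵ W m⁻².
Energy balance: absorbed = emitted ⇒ πR²·S(1−A) = 4πR²·σT_eq⁴, so T_eq⁴ = S(1−A)/(4σ).
T_eq = [2.23×10⁵ × 0.42 / (4 × 5.67×10⁻⁸)]^(1/4) = (4.13×10¹¹)^(1/4) = 802 K.

T_eq ≈ 802 K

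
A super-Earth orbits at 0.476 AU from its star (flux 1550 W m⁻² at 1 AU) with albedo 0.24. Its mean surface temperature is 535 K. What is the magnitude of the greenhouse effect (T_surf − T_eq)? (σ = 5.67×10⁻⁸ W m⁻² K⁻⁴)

ΔT ≈ 145.9 K

S = 1550/0.476² = 6841 W m⁻².
T_eq = [S(1−A)/(4σ)]^(1/4) = [6841×0.76/(4×5.67×10⁻⁸)]^(1/4) = 389.1 K.
ΔT = T_surf − T_eq = 535 − 389.1.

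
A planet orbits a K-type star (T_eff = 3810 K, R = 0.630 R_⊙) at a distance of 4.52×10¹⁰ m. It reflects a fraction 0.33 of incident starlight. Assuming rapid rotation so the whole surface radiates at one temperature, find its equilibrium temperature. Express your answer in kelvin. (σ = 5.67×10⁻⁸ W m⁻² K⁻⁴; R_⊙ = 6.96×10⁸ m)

R_⋆ = 0.630 × 6.96×10⁸ = 4.38×10⁸ m.
L = 4πR_⋆²σT_⋆⁴ = 4π(4.38×10⁸)² × 5.67×10⁻⁸ × (3810)⁴ = 2.89×10²⁵ W.
S = L/(4πd²) = 1120 W m⁻².
Energy balance: absorbed = emitted ⇒ πR²·S(1−A) = 4πR²·σT_eq⁴, so T_eq⁴ = S(1−A)/(4σ).
T_eq = [1120 × 0.67 / (4 × 5.67×10⁻⁸)]^(1/4) = (3.32×10⁹)^(1/4) = 240 K.

T_eq ≈ 240 K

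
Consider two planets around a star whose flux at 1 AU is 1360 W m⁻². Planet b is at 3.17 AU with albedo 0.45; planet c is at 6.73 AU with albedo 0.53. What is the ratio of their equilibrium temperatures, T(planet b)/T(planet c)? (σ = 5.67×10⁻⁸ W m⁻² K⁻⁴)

T₁/T₂ ≈ 1.515

T_eq = [S₀(1−A)/(4σd²)]^(1/4), so T ∝ (1−A)^(1/4) / √d.
T₁ = [1360×0.55/(4×5.67×10⁻⁸×3.17²)]^(1/4) = 134.60 K.
T₂ = [1360×0.47/(4×5.67×10⁻⁸×6.73²)]^(1/4) = 88.82 K.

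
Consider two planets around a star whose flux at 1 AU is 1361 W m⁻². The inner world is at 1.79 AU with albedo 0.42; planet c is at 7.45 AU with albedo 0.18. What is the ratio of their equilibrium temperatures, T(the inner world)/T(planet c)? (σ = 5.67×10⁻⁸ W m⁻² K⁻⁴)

T₁/T₂ ≈ 1.871

T_eq = [S₀(1−A)/(4σd²)]^(1/4), so T ∝ (1−A)^(1/4) / √d.
T₁ = [1361×0.58/(4×5.67×10⁻⁸×1.79²)]^(1/4) = 181.54 K.
T₂ = [1361×0.82/(4×5.67×10⁻⁸×7.45²)]^(1/4) = 97.04 K.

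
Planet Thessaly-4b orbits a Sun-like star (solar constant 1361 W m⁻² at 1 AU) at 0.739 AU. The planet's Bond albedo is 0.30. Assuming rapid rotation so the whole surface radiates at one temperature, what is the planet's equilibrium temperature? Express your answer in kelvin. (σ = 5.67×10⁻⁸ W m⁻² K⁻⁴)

T_eq ≈ 296 K

Flux at 0.739 AU: S = 1361/0.739² = 2490 W m⁻².
Energy balance: absorbed = emitted ⇒ πR²·S(1−A) = 4πR²·σT_eq⁴, so T_eq⁴ = S(1−A)/(4σ).
T_eq = [2490 × 0.70 / (4 × 5.67×10⁻⁸)]^(1/4) = (7.69×10⁹)^(1/4) = 296 K.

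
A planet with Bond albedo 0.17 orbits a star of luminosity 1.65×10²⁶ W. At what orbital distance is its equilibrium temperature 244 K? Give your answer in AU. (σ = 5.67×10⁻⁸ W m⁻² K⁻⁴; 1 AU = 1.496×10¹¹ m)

d ≈ 0.778 AU

From T_eq⁴ = L(1−A)/(16πσd²): d = √[L(1−A)/(16πσT_eq⁴)].
d = √[1.65×10²⁶ × 0.83 / (16π × 5.67×10⁻⁸ × (244)⁴)] = 1.16×10¹¹ m = 0.778 AU.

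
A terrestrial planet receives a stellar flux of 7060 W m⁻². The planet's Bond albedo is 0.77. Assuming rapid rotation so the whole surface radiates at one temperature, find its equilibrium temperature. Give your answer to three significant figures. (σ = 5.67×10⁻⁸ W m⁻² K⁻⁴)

T_eq ≈ 291 K

Energy balance: absorbed = emitted ⇒ πR²·S(1−A) = 4πR²·σT_eq⁴, so T_eq⁴ = S(1−A)/(4σ).
T_eq = [7060 × 0.23 / (4 × 5.67×10⁻⁸)]^(1/4) = (7.16×10⁹)^(1/4) = 291 K.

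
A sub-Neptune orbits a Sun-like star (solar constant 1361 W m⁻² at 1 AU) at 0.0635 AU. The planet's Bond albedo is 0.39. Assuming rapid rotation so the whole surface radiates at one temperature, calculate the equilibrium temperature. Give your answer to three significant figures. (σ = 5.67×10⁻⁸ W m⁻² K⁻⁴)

T_eq ≈ 976 K

Flux at 0.0635 AU: S = 1361/0.0635² = 3.38×10⁵ W m⁻².
Energy balance: absorbed = emitted ⇒ πR²·S(1−A) = 4πR²·σT_eq⁴, so T_eq⁴ = S(1−A)/(4σ).
T_eq = [3.38×10⁵ × 0.61 / (4 × 5.67×10⁻⁸)]^(1/4) = (9.08×10¹¹)^(1/4) = 976 K.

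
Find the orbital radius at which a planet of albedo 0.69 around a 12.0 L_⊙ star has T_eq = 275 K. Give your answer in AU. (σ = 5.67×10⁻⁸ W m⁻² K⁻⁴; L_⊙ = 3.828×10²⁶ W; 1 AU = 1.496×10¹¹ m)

L = 12.0 × 3.828×10²⁶ = 4.59×10²⁷ W.
From T_eq⁴ = L(1−A)/(16πσd²): d = √[L(1−A)/(16πσT_eq⁴)].
d = √[4.59×10²⁷ × 0.31 / (16π × 5.67×10⁻⁸ × (275)⁴)] = 2.96×10¹¹ m = 1.98 AU.

d ≈ 1.98 AU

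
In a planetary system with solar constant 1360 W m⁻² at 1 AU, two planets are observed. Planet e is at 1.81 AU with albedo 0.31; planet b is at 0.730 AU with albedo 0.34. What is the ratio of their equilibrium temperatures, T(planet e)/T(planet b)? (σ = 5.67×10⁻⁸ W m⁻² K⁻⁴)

T_eq = [S₀(1−A)/(4σd²)]^(1/4), so T ∝ (1−A)^(1/4) / √d.
T₁ = [1360×0.69/(4×5.67×10⁻⁸×1.81²)]^(1/4) = 188.52 K.
T₂ = [1360×0.66/(4×5.67×10⁻⁸×0.730²)]^(1/4) = 293.56 K.

T₁/T₂ ≈ 0.642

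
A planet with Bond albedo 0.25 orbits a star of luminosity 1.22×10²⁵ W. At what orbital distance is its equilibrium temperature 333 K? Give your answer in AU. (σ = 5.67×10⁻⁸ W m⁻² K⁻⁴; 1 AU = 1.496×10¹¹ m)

d ≈ 0.108 AU

From T_eq⁴ = L(1−A)/(16πσd²): d = √[L(1−A)/(16πσT_eq⁴)].
d = √[1.22×10²⁵ × 0.75 / (16π × 5.67×10⁻⁸ × (333)⁴)] = 1.62×10¹⁰ m = 0.108 AU.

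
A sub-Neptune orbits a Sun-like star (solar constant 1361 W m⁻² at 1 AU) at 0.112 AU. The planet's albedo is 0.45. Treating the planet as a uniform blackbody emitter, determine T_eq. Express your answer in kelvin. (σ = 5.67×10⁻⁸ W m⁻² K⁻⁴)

T_eq ≈ 716 K

Flux at 0.112 AU: S = 1361/0.112² = 1.08×10⁵ W m⁻².
Energy balance: absorbed = emitted ⇒ πR²·S(1−A) = 4πR²·σT_eq⁴, so T_eq⁴ = S(1−A)/(4σ).
T_eq = [1.08×10⁵ × 0.55 / (4 × 5.67×10⁻⁸)]^(1/4) = (2.63×10¹¹)^(1/4) = 716 K.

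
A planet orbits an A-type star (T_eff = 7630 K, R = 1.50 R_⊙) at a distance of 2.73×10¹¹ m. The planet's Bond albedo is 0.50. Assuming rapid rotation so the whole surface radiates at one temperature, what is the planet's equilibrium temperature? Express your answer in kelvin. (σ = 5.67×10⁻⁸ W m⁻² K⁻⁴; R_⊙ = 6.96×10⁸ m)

R_⋆ = 1.50 × 6.96×10⁸ = 1.04×10⁹ m.
L = 4πR_⋆²σT_⋆⁴ = 4π(1.04×10⁹)² × 5.67×10⁻⁸ × (7630)⁴ = 2.63×10²⁷ W.
S = L/(4πd²) = 2810 W m⁻².
Energy balance: absorbed = emitted ⇒ πR²·S(1−A) = 4πR²·σT_eq⁴, so T_eq⁴ = S(1−A)/(4σ).
T_eq = [2810 × 0.50 / (4 × 5.67×10⁻⁸)]^(1/4) = (6.20×10⁹)^(1/4) = 281 K.

T_eq ≈ 281 K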